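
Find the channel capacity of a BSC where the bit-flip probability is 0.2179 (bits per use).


H(p) = -p*log2(p) - (1-p)*log2(1-p) = -0.2179*log2(0.2179) - 0.7821*log2(0.7821) = 0.479001 + 0.277313 = 0.7563. C = 1 - H(p) = 1 - 0.7563 = 0.2437

0.2437 bits


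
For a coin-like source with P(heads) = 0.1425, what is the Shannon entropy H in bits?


H = -p*log2(p) - (1-p)*log2(1-p). -0.1425*log2(0.1425) = 0.400563; -0.8575*log2(0.8575) = 0.190186. H = 0.400563 + 0.190186 = 0.5907

0.5907 bits


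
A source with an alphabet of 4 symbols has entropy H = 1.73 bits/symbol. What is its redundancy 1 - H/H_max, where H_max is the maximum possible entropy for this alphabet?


H_max = log2(K) = log2(4) = 2.0 bits/symbol. Redundancy = 1 - H/H_max = 1 - 1.73/2.0 = 1 - 0.865 = 0.135

0.135


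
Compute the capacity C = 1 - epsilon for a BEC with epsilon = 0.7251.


C = 1 - epsilon = 1 - 0.7251 = 0.2749

0.2749 bits


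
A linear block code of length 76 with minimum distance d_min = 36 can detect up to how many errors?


Detection capability = d_min - 1 = 36 - 1 = 35

35 errors


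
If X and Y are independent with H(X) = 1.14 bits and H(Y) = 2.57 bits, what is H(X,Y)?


For independent variables, H(X,Y) = H(X) + H(Y) = 1.14 + 2.57 = 3.71

3.71 bits


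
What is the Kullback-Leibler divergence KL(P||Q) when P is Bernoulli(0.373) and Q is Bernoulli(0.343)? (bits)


KL = p*log2(p/q) + (1-p)*log2((1-p)/(1-q)) = 0.373*log2(0.373/0.343) + 0.627*log2(0.627/0.657) = 0.0028

0.0028 bits


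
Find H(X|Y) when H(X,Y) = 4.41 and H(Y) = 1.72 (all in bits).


H(X|Y) = H(X,Y) - H(Y) = 4.41 - 1.72 = 2.69

2.69 bits


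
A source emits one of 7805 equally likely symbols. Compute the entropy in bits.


H = log2(n) = log2(7805) = 12.9302

12.9302 bits


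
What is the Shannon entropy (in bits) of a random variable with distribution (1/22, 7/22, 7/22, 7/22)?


H = -sum(p_i * log2(p_i)). Terms: -(1/22)*log2(1/22) = 0.202701; -(7/22)*log2(7/22) = 0.525661; -(7/22)*log2(7/22) = 0.525661; -(7/22)*log2(7/22) = 0.525661. H = 0.202701 + 0.525661 + 0.525661 + 0.525661 = 1.7797

1.7797 bits


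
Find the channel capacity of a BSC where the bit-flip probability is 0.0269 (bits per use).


H(p) = -p*log2(p) - (1-p)*log2(1-p) = -0.0269*log2(0.0269) - 0.9731*log2(0.9731) = 0.140317 + 0.038282 = 0.1786. C = 1 - H(p) = 1 - 0.1786 = 0.8214

0.8214 bits


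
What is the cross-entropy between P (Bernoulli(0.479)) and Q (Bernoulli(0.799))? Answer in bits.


H(P,Q) = -p*log2(q) - (1-p)*log2(1-q). -0.479*log2(0.799) = 0.155068; -0.521*log2(0.201) = 1.205976. H(P,Q) = 0.155068 + 1.205976 = 1.361

1.361 bits


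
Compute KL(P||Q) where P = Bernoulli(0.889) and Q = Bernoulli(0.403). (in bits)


KL = p*log2(p/q) + (1-p)*log2((1-p)/(1-q)) = 0.889*log2(0.889/0.403) + 0.111*log2(0.111/0.597) = 0.7453

0.7453 bits


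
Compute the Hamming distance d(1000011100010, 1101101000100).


Count differing positions: . ^ . ^ ^ ^ . ^ . . ^ ^ . = 7 differences

7


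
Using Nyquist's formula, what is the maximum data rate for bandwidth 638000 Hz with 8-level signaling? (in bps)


Rate = 2 * B * log2(M) = 2 * 638000 * 3.0 = 3828000.0

3828000.0 bps


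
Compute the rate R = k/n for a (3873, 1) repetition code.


Rate = k/n = 1/3873

1/3873


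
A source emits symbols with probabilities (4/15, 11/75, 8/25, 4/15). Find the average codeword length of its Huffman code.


Huffman construction (repeatedly merge the two least-probable nodes; each merge adds 1 bit to every symbol beneath it): 11/75 + 4/15 = 31/75; 4/15 + 8/25 = 44/75; 31/75 + 44/75 = 1. Resulting codeword lengths (in the order the probabilities were given): (2, 2, 2, 2). L_avg = sum(p_i * l_i) = 4/15*2 + 11/75*2 + 8/25*2 + 4/15*2 = 2

2.0 bits


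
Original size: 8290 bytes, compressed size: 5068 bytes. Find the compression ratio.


Ratio = original / compressed = 8290 / 5068 = 1.6358

1.6358


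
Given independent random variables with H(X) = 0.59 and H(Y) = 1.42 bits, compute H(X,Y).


For independent variables, H(X,Y) = H(X) + H(Y) = 0.59 + 1.42 = 2.01

2.01 bits


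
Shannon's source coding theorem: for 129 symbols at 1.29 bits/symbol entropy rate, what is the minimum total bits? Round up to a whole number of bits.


Minimum bits >= n * H = 129 * 1.29 = 166.41, rounded up to a whole number of bits = 167

167 bits


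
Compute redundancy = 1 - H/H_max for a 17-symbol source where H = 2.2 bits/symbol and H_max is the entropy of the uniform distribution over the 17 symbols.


H_max = log2(K) = log2(17) = 4.0875 bits/symbol. Redundancy = 1 - H/H_max = 1 - 2.2/4.0875 = 1 - 0.5382 = 0.4618

0.4618


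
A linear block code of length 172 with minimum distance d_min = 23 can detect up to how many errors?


Detection capability = d_min - 1 = 23 - 1 = 22

22 errors


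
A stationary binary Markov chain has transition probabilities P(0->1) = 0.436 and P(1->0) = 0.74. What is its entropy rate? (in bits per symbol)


Stationary distribution: pi_0 = p10/(p01+p10) = 0.6293, pi_1 = 0.3707. Entropy rate H' = pi_0*H(p01) + pi_1*H(p10) = 0.6293*0.9881 + 0.3707*0.8267 = 0.9283

0.9283 bits/symbol


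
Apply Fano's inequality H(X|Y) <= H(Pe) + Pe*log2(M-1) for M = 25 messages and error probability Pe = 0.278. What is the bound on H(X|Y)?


H(Pe) = -Pe*log2(Pe) - (1-Pe)*log2(1-Pe) = -0.278*log2(0.278) - 0.722*log2(0.722) = 0.513422 + 0.339289 = 0.8527. Pe*log2(M-1) = 0.278*log2(24) = 1.274620. Bound = H(Pe) + Pe*log2(M-1) = 0.513422 + 0.339289 + 1.274620 = 2.1273

2.1273 bits


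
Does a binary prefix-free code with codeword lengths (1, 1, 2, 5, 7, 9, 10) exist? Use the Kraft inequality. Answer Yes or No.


Kraft sum = sum(2^(-l_i)) = 1.292, need <= 1. Result: violated (a binary prefix-free code with these lengths cannot exist)

No


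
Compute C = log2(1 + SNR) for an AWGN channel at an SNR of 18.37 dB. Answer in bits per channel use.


SNR_linear = 10^(18.37/10) = 68.7068; C = log2(1 + SNR_linear) = log2(1 + 68.7068) = 6.1232

6.1232 bits/channel use


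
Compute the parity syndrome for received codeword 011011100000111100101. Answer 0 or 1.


Syndrome = XOR of all bits = 0 XOR 1 XOR 1 XOR 0 XOR 1 XOR 1 XOR 1 XOR 0 XOR 0 XOR 0 XOR 0 XOR 0 XOR 1 XOR 1 XOR 1 XOR 1 XOR 0 XOR 0 XOR 1 XOR 0 XOR 1 = 1

1


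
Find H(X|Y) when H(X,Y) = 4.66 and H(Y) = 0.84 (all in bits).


H(X|Y) = H(X,Y) - H(Y) = 4.66 - 0.84 = 3.82

3.82 bits


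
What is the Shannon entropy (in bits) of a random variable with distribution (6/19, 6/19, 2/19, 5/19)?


H = -sum(p_i * log2(p_i)). Terms: -(6/19)*log2(6/19) = 0.525147; -(6/19)*log2(6/19) = 0.525147; -(2/19)*log2(2/19) = 0.341887; -(5/19)*log2(5/19) = 0.506842. H = 0.525147 + 0.525147 + 0.341887 + 0.506842 = 1.899

1.899 bits


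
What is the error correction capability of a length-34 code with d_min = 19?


Correction capability = floor((d-1)/2) = floor((19-1)/2) = 9

9 errors


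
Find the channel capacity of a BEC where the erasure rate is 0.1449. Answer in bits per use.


C = 1 - epsilon = 1 - 0.1449 = 0.8551

0.8551 bits


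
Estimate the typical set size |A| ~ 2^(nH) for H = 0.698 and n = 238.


log2|A_typical| = nH = 238 * 0.698 = 166.124, so |A_typical| ~ 2^166.124 = 1.019e+50

1.019e+50


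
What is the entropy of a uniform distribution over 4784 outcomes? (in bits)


H = log2(n) = log2(4784) = 12.224

12.224 bits


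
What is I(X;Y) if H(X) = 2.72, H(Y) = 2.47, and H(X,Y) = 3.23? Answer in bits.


I(X;Y) = H(X) + H(Y) - H(X,Y) = 2.72 + 2.47 - 3.23 = 1.96

1.96 bits


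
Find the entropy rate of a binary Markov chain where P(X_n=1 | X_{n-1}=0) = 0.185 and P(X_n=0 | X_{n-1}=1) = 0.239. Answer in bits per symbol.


Stationary distribution: pi_0 = p10/(p01+p10) = 0.5637, pi_1 = 0.4363. Entropy rate H' = pi_0*H(p01) + pi_1*H(p10) = 0.5637*0.6909 + 0.4363*0.7934 = 0.7356

0.7356 bits/symbol


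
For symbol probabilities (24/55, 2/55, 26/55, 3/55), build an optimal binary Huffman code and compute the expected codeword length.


Huffman construction (repeatedly merge the two least-probable nodes; each merge adds 1 bit to every symbol beneath it): 2/55 + 3/55 = 1/11; 1/11 + 24/55 = 29/55; 26/55 + 29/55 = 1. Resulting codeword lengths (in the order the probabilities were given): (2, 3, 1, 3). L_avg = sum(p_i * l_i) = 24/55*2 + 2/55*3 + 26/55*1 + 3/55*3 = 89/55 = 1.6182

1.6182 bits


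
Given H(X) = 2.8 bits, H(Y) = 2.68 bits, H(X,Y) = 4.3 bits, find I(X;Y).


I(X;Y) = H(X) + H(Y) - H(X,Y) = 2.8 + 2.68 - 4.3 = 1.18

1.18 bits


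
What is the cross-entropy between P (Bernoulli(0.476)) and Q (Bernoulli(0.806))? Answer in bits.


H(P,Q) = -p*log2(q) - (1-p)*log2(1-q). -0.476*log2(0.806) = 0.148107; -0.524*log2(0.194) = 1.239717. H(P,Q) = 0.148107 + 1.239717 = 1.3878

1.3878 bits


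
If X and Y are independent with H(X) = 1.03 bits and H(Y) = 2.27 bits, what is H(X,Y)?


For independent variables, H(X,Y) = H(X) + H(Y) = 1.03 + 2.27 = 3.3

3.3 bits


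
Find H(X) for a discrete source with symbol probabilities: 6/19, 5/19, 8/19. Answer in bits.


H = -sum(p_i * log2(p_i)). Terms: -(6/19)*log2(6/19) = 0.525147; -(5/19)*log2(5/19) = 0.506842; -(8/19)*log2(8/19) = 0.525443. H = 0.525147 + 0.506842 + 0.525443 = 1.5574

1.5574 bits


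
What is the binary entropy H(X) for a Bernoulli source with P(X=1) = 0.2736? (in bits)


H = -p*log2(p) - (1-p)*log2(1-p). -0.2736*log2(0.2736) = 0.511594; -0.7264*log2(0.7264) = 0.334989. H = 0.511594 + 0.334989 = 0.8466

0.8466 bits


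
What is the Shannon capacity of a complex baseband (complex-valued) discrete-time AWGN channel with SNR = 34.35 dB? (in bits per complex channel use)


SNR_linear = 10^(34.35/10) = 2722.7013; C = log2(1 + SNR_linear) = log2(1 + 2722.7013) = 11.4114

11.4114 bits/channel use


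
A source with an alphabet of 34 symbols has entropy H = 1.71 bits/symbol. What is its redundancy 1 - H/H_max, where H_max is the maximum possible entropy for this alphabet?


H_max = log2(K) = log2(34) = 5.0875 bits/symbol. Redundancy = 1 - H/H_max = 1 - 1.71/5.0875 = 1 - 0.3361 = 0.6639

0.6639


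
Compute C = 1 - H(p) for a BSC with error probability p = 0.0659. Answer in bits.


H(p) = -p*log2(p) - (1-p)*log2(1-p) = -0.0659*log2(0.0659) - 0.9341*log2(0.9341) = 0.258564 + 0.091870 = 0.3504. C = 1 - H(p) = 1 - 0.3504 = 0.6496

0.6496 bits


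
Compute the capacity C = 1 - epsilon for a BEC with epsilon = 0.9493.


C = 1 - epsilon = 1 - 0.9493 = 0.0507

0.0507 bits


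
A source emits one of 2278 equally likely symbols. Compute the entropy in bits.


H = log2(n) = log2(2278) = 11.1536

11.1536 bits


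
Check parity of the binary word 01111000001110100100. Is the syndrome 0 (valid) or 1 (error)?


Syndrome = XOR of all bits = 0 XOR 1 XOR 1 XOR 1 XOR 1 XOR 0 XOR 0 XOR 0 XOR 0 XOR 0 XOR 1 XOR 1 XOR 1 XOR 0 XOR 1 XOR 0 XOR 0 XOR 1 XOR 0 XOR 0 = 1

1


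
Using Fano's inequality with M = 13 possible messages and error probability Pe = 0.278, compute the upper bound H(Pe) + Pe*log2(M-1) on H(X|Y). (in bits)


H(Pe) = -Pe*log2(Pe) - (1-Pe)*log2(1-Pe) = -0.278*log2(0.278) - 0.722*log2(0.722) = 0.513422 + 0.339289 = 0.8527. Pe*log2(M-1) = 0.278*log2(12) = 0.996620. Bound = H(Pe) + Pe*log2(M-1) = 0.513422 + 0.339289 + 0.996620 = 1.8493

1.8493 bits


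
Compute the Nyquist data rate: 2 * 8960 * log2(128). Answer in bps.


Rate = 2 * B * log2(M) = 2 * 8960 * 7.0 = 125440.0

125440.0 bps


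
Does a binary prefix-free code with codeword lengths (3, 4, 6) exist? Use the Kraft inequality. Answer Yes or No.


Kraft sum = sum(2^(-l_i)) = 0.2031, need <= 1. Result: satisfied (a binary prefix-free code with these lengths exists)

Yes


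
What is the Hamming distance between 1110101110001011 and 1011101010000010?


Count differing positions: . ^ . ^ . . . ^ . . . . ^ . . ^ = 5 differences

5


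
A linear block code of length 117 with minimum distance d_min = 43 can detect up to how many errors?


Detection capability = d_min - 1 = 43 - 1 = 42

42 errors


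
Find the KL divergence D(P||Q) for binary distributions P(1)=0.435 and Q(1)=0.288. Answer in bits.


KL = p*log2(p/q) + (1-p)*log2((1-p)/(1-q)) = 0.435*log2(0.435/0.288) + 0.565*log2(0.565/0.712) = 0.0703

0.0703 bits


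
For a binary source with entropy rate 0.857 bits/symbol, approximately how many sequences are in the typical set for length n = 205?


log2|A_typical| = nH = 205 * 0.857 = 175.685, so |A_typical| ~ 2^175.685 = 7.699e+52

7.699e+52


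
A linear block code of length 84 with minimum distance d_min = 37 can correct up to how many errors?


Correction capability = floor((d-1)/2) = floor((37-1)/2) = 18

18 errors


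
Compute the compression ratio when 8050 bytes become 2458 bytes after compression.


Ratio = original / compressed = 8050 / 2458 = 3.275

3.275


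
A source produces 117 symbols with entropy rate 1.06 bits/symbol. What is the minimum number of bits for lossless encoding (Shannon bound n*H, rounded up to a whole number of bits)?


Minimum bits >= n * H = 117 * 1.06 = 124.02, rounded up to a whole number of bits = 125

125 bits


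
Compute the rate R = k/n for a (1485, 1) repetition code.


Rate = k/n = 1/1485

1/1485


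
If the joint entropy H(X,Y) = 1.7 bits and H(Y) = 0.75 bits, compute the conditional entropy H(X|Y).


H(X|Y) = H(X,Y) - H(Y) = 1.7 - 0.75 = 0.95

0.95 bits


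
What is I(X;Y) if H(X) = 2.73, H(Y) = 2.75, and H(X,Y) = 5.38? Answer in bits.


I(X;Y) = H(X) + H(Y) - H(X,Y) = 2.73 + 2.75 - 5.38 = 0.1

0.1 bits


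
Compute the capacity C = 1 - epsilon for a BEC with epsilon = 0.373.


C = 1 - epsilon = 1 - 0.373 = 0.627

0.627 bits


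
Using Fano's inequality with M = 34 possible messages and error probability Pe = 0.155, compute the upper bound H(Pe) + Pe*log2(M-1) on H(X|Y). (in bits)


H(Pe) = -Pe*log2(Pe) - (1-Pe)*log2(1-Pe) = -0.155*log2(0.155) - 0.845*log2(0.845) = 0.416897 + 0.205315 = 0.6222. Pe*log2(M-1) = 0.155*log2(33) = 0.781881. Bound = H(Pe) + Pe*log2(M-1) = 0.416897 + 0.205315 + 0.781881 = 1.4041

1.4041 bits


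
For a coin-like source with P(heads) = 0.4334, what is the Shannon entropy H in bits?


H = -p*log2(p) - (1-p)*log2(1-p). -0.4334*log2(0.4334) = 0.522780; -0.5666*log2(0.5666) = 0.464384. H = 0.522780 + 0.464384 = 0.9872

0.9872 bits


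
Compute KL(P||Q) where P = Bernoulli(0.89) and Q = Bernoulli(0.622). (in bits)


KL = p*log2(p/q) + (1-p)*log2((1-p)/(1-q)) = 0.89*log2(0.89/0.622) + 0.11*log2(0.11/0.378) = 0.2641

0.2641 bits


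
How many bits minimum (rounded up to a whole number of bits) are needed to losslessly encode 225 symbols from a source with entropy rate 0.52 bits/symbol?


Minimum bits >= n * H = 225 * 0.52 = 117.0, rounded up to a whole number of bits = 117

117 bits


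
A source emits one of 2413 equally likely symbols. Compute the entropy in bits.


H = log2(n) = log2(2413) = 11.2366

11.2366 bits


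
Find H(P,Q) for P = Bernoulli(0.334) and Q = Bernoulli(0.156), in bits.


H(P,Q) = -p*log2(q) - (1-p)*log2(1-q). -0.334*log2(0.156) = 0.895248; -0.666*log2(0.844) = 0.162960. H(P,Q) = 0.895248 + 0.162960 = 1.0582

1.0582 bits


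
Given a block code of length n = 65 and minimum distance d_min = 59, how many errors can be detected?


Detection capability = d_min - 1 = 59 - 1 = 58

58 errors


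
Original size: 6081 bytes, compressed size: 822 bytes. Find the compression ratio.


Ratio = original / compressed = 6081 / 822 = 7.3978

7.3978


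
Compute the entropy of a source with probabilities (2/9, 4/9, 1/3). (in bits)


H = -sum(p_i * log2(p_i)). Terms: -(2/9)*log2(2/9) = 0.482206; -(4/9)*log2(4/9) = 0.519967; -(1/3)*log2(1/3) = 0.528321. H = 0.482206 + 0.519967 + 0.528321 = 1.5305

1.5305 bits


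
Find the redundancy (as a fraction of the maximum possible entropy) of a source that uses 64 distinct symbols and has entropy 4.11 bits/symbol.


H_max = log2(K) = log2(64) = 6.0 bits/symbol. Redundancy = 1 - H/H_max = 1 - 4.11/6.0 = 1 - 0.685 = 0.315

0.315


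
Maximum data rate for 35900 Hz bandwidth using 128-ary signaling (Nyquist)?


Rate = 2 * B * log2(M) = 2 * 35900 * 7.0 = 502600.0

502600.0 bps


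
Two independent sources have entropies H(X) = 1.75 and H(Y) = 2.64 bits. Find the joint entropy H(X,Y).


For independent variables, H(X,Y) = H(X) + H(Y) = 1.75 + 2.64 = 4.39

4.39 bits


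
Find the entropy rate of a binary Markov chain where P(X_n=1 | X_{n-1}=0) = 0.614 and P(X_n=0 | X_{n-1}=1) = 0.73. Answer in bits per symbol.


Stationary distribution: pi_0 = p10/(p01+p10) = 0.5432, pi_1 = 0.4568. Entropy rate H' = pi_0*H(p01) + pi_1*H(p10) = 0.5432*0.9622 + 0.4568*0.8415 = 0.907

0.907 bits/symbol


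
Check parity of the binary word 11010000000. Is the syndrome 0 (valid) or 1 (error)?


Syndrome = XOR of all bits = 1 XOR 1 XOR 0 XOR 1 XOR 0 XOR 0 XOR 0 XOR 0 XOR 0 XOR 0 XOR 0 = 1

1


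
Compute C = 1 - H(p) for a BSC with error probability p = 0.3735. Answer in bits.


H(p) = -p*log2(p) - (1-p)*log2(1-p) = -0.3735*log2(0.3735) - 0.6265*log2(0.6265) = 0.530676 + 0.422645 = 0.9533. C = 1 - H(p) = 1 - 0.9533 = 0.0467

0.0467 bits


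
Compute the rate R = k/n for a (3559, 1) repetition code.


Rate = k/n = 1/3559

1/3559


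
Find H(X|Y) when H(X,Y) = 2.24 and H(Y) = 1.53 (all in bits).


H(X|Y) = H(X,Y) - H(Y) = 2.24 - 1.53 = 0.71

0.71 bits


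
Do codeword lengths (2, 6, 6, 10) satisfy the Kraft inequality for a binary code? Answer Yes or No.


Kraft sum = sum(2^(-l_i)) = 0.2822, need <= 1. Result: satisfied (a binary prefix-free code with these lengths exists)

Yes


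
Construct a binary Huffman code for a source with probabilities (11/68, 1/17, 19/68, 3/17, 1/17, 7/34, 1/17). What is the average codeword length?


Huffman construction (repeatedly merge the two least-probable nodes; each merge adds 1 bit to every symbol beneath it): 1/17 + 1/17 = 2/17; 1/17 + 2/17 = 3/17; 11/68 + 3/17 = 23/68; 3/17 + 7/34 = 13/34; 19/68 + 23/68 = 21/34; 13/34 + 21/34 = 1. Resulting codeword lengths (in the order the probabilities were given): (3, 4, 2, 3, 4, 2, 3). L_avg = sum(p_i * l_i) = 11/68*3 + 1/17*4 + 19/68*2 + 3/17*3 + 1/17*4 + 7/34*2 + 1/17*3 = 179/68 = 2.6324

2.6324 bits


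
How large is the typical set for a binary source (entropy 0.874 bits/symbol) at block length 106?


log2|A_typical| = nH = 106 * 0.874 = 92.644, so |A_typical| ~ 2^92.644 = 7.738e+27

7.738e+27


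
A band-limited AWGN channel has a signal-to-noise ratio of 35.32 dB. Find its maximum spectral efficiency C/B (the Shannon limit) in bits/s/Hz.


SNR_linear = 10^(35.32/10) = 3404.0819; C/B = log2(1 + SNR_linear) = log2(1 + 3404.0819) = 11.7335

11.7335 bits/s/Hz


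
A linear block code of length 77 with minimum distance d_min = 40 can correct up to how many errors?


Correction capability = floor((d-1)/2) = floor((40-1)/2) = 19

19 errors


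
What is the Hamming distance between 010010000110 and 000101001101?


Count differing positions: . ^ . ^ ^ ^ . . ^ . ^ ^ = 7 differences

7


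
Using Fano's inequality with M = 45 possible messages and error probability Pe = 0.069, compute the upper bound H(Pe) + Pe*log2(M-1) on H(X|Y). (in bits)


H(Pe) = -Pe*log2(Pe) - (1-Pe)*log2(1-Pe) = -0.069*log2(0.069) - 0.931*log2(0.931) = 0.266151 + 0.096030 = 0.3622. Pe*log2(M-1) = 0.069*log2(44) = 0.376701. Bound = H(Pe) + Pe*log2(M-1) = 0.266151 + 0.096030 + 0.376701 = 0.7389

0.7389 bits


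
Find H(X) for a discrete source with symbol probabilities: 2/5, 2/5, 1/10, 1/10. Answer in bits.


H = -sum(p_i * log2(p_i)). Terms: -(2/5)*log2(2/5) = 0.528771; -(2/5)*log2(2/5) = 0.528771; -(1/10)*log2(1/10) = 0.332193; -(1/10)*log2(1/10) = 0.332193. H = 0.528771 + 0.528771 + 0.332193 + 0.332193 = 1.7219

1.7219 bits


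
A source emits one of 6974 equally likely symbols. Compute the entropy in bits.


H = log2(n) = log2(6974) = 12.7678

12.7678 bits


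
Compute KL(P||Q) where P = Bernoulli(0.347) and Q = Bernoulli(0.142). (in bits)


KL = p*log2(p/q) + (1-p)*log2((1-p)/(1-q)) = 0.347*log2(0.347/0.142) + 0.653*log2(0.653/0.858) = 0.1901

0.1901 bits


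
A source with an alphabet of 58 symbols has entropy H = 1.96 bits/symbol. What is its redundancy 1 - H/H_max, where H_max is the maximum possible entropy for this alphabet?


H_max = log2(K) = log2(58) = 5.858 bits/symbol. Redundancy = 1 - H/H_max = 1 - 1.96/5.858 = 1 - 0.3346 = 0.6654

0.6654


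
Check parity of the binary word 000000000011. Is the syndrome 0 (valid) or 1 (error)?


Syndrome = XOR of all bits = 0 XOR 0 XOR 0 XOR 0 XOR 0 XOR 0 XOR 0 XOR 0 XOR 0 XOR 0 XOR 1 XOR 1 = 0

0


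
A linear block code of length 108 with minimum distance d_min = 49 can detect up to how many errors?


Detection capability = d_min - 1 = 49 - 1 = 48

48 errors


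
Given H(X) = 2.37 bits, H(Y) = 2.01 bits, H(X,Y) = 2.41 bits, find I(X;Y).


I(X;Y) = H(X) + H(Y) - H(X,Y) = 2.37 + 2.01 - 2.41 = 1.97

1.97 bits


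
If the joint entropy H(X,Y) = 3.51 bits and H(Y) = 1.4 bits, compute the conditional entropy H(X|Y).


H(X|Y) = H(X,Y) - H(Y) = 3.51 - 1.4 = 2.11

2.11 bits


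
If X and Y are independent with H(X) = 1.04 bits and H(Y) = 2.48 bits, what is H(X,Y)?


For independent variables, H(X,Y) = H(X) + H(Y) = 1.04 + 2.48 = 3.52

3.52 bits


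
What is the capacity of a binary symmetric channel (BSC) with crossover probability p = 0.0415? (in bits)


H(p) = -p*log2(p) - (1-p)*log2(1-p) = -0.0415*log2(0.0415) - 0.9585*log2(0.9585) = 0.190516 + 0.058612 = 0.2491. C = 1 - H(p) = 1 - 0.2491 = 0.7509

0.7509 bits


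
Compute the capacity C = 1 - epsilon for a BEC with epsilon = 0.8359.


C = 1 - epsilon = 1 - 0.8359 = 0.1641

0.1641 bits


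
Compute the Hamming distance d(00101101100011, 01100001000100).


Count differing positions: . ^ . . ^ ^ . . ^ . . ^ ^ ^ = 7 differences

7


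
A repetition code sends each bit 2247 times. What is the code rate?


Rate = k/n = 1/2247

1/2247


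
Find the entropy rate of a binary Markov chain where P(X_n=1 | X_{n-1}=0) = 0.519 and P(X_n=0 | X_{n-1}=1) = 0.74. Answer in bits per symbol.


Stationary distribution: pi_0 = p10/(p01+p10) = 0.5878, pi_1 = 0.4122. Entropy rate H' = pi_0*H(p01) + pi_1*H(p10) = 0.5878*0.999 + 0.4122*0.8267 = 0.928

0.928 bits/symbol


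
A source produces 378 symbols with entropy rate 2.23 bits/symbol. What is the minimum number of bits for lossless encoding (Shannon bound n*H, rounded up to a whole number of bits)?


Minimum bits >= n * H = 378 * 2.23 = 842.94, rounded up to a whole number of bits = 843

843 bits


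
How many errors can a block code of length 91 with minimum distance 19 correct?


Correction capability = floor((d-1)/2) = floor((19-1)/2) = 9

9 errors


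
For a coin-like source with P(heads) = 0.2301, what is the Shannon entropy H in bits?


H = -p*log2(p) - (1-p)*log2(1-p). -0.2301*log2(0.2301) = 0.487735; -0.7699*log2(0.7699) = 0.290450. H = 0.487735 + 0.290450 = 0.7782

0.7782 bits


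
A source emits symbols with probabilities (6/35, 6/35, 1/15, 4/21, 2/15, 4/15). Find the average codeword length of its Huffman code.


Huffman construction (repeatedly merge the two least-probable nodes; each merge adds 1 bit to every symbol beneath it): 1/15 + 2/15 = 1/5; 6/35 + 6/35 = 12/35; 4/21 + 1/5 = 41/105; 4/15 + 12/35 = 64/105; 41/105 + 64/105 = 1. Resulting codeword lengths (in the order the probabilities were given): (3, 3, 3, 2, 3, 2). L_avg = sum(p_i * l_i) = 6/35*3 + 6/35*3 + 1/15*3 + 4/21*2 + 2/15*3 + 4/15*2 = 89/35 = 2.5429

2.5429 bits


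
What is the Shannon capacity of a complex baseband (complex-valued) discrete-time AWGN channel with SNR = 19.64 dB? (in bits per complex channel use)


SNR_linear = 10^(19.64/10) = 92.045; C = log2(1 + SNR_linear) = log2(1 + 92.045) = 6.5399

6.5399 bits/channel use


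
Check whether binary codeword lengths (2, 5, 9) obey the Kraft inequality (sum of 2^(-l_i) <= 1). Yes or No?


Kraft sum = sum(2^(-l_i)) = 0.2832, need <= 1. Result: satisfied (a binary prefix-free code with these lengths exists)

Yes


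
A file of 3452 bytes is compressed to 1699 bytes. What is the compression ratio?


Ratio = original / compressed = 3452 / 1699 = 2.0318

2.0318


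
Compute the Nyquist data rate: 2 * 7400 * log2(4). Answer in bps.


Rate = 2 * B * log2(M) = 2 * 7400 * 2.0 = 29600.0

29600.0 bps


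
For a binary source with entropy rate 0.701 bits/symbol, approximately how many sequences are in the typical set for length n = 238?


log2|A_typical| = nH = 238 * 0.701 = 166.838, so |A_typical| ~ 2^166.838 = 1.672e+50

1.672e+50


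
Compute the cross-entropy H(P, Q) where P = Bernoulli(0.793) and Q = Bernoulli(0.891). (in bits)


H(P,Q) = -p*log2(q) - (1-p)*log2(1-q). -0.793*log2(0.891) = 0.132037; -0.207*log2(0.109) = 0.661903. H(P,Q) = 0.132037 + 0.661903 = 0.7939

0.7939 bits


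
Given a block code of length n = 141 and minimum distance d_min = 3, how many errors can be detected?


Detection capability = d_min - 1 = 3 - 1 = 2

2 errors


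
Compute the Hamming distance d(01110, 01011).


Count differing positions: . . ^ . ^ = 2 differences

2


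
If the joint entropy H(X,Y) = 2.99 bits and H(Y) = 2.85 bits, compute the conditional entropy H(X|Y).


H(X|Y) = H(X,Y) - H(Y) = 2.99 - 2.85 = 0.14

0.14 bits


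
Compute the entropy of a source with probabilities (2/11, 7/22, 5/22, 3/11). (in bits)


H = -sum(p_i * log2(p_i)). Terms: -(2/11)*log2(2/11) = 0.447169; -(7/22)*log2(7/22) = 0.525661; -(5/22)*log2(5/22) = 0.485796; -(3/11)*log2(3/11) = 0.511219. H = 0.447169 + 0.525661 + 0.485796 + 0.511219 = 1.9698

1.9698 bits


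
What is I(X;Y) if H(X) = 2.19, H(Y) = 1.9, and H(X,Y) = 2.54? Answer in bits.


I(X;Y) = H(X) + H(Y) - H(X,Y) = 2.19 + 1.9 - 2.54 = 1.55

1.55 bits


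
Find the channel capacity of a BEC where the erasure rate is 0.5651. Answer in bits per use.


C = 1 - epsilon = 1 - 0.5651 = 0.4349

0.4349 bits


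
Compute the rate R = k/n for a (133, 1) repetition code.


Rate = k/n = 1/133

1/133


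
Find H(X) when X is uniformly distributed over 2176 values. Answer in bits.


H = log2(n) = log2(2176) = 11.0875

11.0875 bits


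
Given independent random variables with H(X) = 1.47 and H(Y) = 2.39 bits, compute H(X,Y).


For independent variables, H(X,Y) = H(X) + H(Y) = 1.47 + 2.39 = 3.86

3.86 bits


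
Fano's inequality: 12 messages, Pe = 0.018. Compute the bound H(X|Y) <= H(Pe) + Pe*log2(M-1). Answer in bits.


H(Pe) = -Pe*log2(Pe) - (1-Pe)*log2(1-Pe) = -0.018*log2(0.018) - 0.982*log2(0.982) = 0.104325 + 0.025733 = 0.1301. Pe*log2(M-1) = 0.018*log2(11) = 0.062270. Bound = H(Pe) + Pe*log2(M-1) = 0.104325 + 0.025733 + 0.062270 = 0.1923

0.1923 bits


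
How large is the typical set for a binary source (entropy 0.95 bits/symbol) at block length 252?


log2|A_typical| = nH = 252 * 0.95 = 239.4, so |A_typical| ~ 2^239.4 = 1.166e+72

1.166e+72


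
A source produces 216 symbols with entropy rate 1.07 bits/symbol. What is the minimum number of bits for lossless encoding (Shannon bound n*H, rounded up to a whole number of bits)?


Minimum bits >= n * H = 216 * 1.07 = 231.12, rounded up to a whole number of bits = 232

232 bits


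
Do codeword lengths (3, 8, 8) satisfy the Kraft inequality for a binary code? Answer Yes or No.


Kraft sum = sum(2^(-l_i)) = 0.1328, need <= 1. Result: satisfied (a binary prefix-free code with these lengths exists)

Yes


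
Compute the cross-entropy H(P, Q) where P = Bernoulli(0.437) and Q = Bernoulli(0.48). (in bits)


H(P,Q) = -p*log2(q) - (1-p)*log2(1-q). -0.437*log2(0.48) = 0.462737; -0.563*log2(0.52) = 0.531143. H(P,Q) = 0.462737 + 0.531143 = 0.9939

0.9939 bits


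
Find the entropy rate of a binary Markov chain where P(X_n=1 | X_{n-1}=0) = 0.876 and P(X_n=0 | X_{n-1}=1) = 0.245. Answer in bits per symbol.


Stationary distribution: pi_0 = p10/(p01+p10) = 0.2186, pi_1 = 0.7814. Entropy rate H' = pi_0*H(p01) + pi_1*H(p10) = 0.2186*0.5408 + 0.7814*0.8033 = 0.7459

0.7459 bits/symbol


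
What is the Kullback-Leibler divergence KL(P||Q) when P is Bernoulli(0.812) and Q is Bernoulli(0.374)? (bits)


KL = p*log2(p/q) + (1-p)*log2((1-p)/(1-q)) = 0.812*log2(0.812/0.374) + 0.188*log2(0.188/0.626) = 0.5819

0.5819 bits


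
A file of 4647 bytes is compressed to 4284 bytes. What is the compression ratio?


Ratio = original / compressed = 4647 / 4284 = 1.0847

1.0847


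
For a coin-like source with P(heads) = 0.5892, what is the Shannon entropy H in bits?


H = -p*log2(p) - (1-p)*log2(1-p). -0.5892*log2(0.5892) = 0.449660; -0.4108*log2(0.4108) = 0.527258. H = 0.449660 + 0.527258 = 0.9769

0.9769 bits


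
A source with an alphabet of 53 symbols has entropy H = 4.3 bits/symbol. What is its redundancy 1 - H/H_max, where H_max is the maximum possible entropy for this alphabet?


H_max = log2(K) = log2(53) = 5.7279 bits/symbol. Redundancy = 1 - H/H_max = 1 - 4.3/5.7279 = 1 - 0.7507 = 0.2493

0.2493


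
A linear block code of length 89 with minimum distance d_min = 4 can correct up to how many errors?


Correction capability = floor((d-1)/2) = floor((4-1)/2) = 1

1 errors


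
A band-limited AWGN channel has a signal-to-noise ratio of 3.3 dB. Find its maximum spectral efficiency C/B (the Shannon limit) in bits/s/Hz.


SNR_linear = 10^(3.3/10) = 2.138; C/B = log2(1 + SNR_linear) = log2(1 + 2.138) = 1.6498

1.6498 bits/s/Hz


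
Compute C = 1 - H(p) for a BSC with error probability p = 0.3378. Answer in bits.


H(p) = -p*log2(p) - (1-p)*log2(1-p) = -0.3378*log2(0.3378) - 0.6622*log2(0.6622) = 0.528913 + 0.393785 = 0.9227. C = 1 - H(p) = 1 - 0.9227 = 0.0773

0.0773 bits


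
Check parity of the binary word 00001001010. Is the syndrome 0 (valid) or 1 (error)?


Syndrome = XOR of all bits = 0 XOR 0 XOR 0 XOR 0 XOR 1 XOR 0 XOR 0 XOR 1 XOR 0 XOR 1 XOR 0 = 1

1


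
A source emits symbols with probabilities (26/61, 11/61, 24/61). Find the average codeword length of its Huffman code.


Huffman construction (repeatedly merge the two least-probable nodes; each merge adds 1 bit to every symbol beneath it): 11/61 + 24/61 = 35/61; 26/61 + 35/61 = 1. Resulting codeword lengths (in the order the probabilities were given): (1, 2, 2). L_avg = sum(p_i * l_i) = 26/61*1 + 11/61*2 + 24/61*2 = 96/61 = 1.5738

1.5738 bits


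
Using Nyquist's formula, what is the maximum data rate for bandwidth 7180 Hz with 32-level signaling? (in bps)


Rate = 2 * B * log2(M) = 2 * 7180 * 5.0 = 71800.0

71800.0 bps


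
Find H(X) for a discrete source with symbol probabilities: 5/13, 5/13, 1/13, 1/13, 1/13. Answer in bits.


H = -sum(p_i * log2(p_i)). Terms: -(5/13)*log2(5/13) = 0.530197; -(5/13)*log2(5/13) = 0.530197; -(1/13)*log2(1/13) = 0.284649; -(1/13)*log2(1/13) = 0.284649; -(1/13)*log2(1/13) = 0.284649. H = 0.530197 + 0.530197 + 0.284649 + 0.284649 + 0.284649 = 1.9143

1.9143 bits


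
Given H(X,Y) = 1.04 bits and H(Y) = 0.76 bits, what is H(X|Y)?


H(X|Y) = H(X,Y) - H(Y) = 1.04 - 0.76 = 0.28

0.28 bits


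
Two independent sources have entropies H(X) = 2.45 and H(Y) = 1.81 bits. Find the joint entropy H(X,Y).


For independent variables, H(X,Y) = H(X) + H(Y) = 2.45 + 1.81 = 4.26

4.26 bits


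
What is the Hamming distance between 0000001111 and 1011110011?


Count differing positions: ^ . ^ ^ ^ ^ ^ ^ . . = 7 differences

7


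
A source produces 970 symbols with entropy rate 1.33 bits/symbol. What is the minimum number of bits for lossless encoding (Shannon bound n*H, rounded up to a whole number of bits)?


Minimum bits >= n * H = 970 * 1.33 = 1290.1, rounded up to a whole number of bits = 1291

1291 bits


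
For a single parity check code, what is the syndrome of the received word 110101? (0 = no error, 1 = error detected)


Syndrome = XOR of all bits = 1 XOR 1 XOR 0 XOR 1 XOR 0 XOR 1 = 0

0


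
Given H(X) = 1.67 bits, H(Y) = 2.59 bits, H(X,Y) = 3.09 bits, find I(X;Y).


I(X;Y) = H(X) + H(Y) - H(X,Y) = 1.67 + 2.59 - 3.09 = 1.17

1.17 bits


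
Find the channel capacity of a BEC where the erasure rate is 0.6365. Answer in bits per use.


C = 1 - epsilon = 1 - 0.6365 = 0.3635

0.3635 bits


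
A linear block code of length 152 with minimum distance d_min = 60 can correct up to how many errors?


Correction capability = floor((d-1)/2) = floor((60-1)/2) = 29

29 errors


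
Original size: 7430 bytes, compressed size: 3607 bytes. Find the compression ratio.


Ratio = original / compressed = 7430 / 3607 = 2.0599

2.0599


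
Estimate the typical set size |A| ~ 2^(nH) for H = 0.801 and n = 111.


log2|A_typical| = nH = 111 * 0.801 = 88.911, so |A_typical| ~ 2^88.911 = 5.819e+26

5.819e+26


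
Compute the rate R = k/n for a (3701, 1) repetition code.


Rate = k/n = 1/3701

1/3701


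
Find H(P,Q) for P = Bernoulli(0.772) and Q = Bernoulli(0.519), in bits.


H(P,Q) = -p*log2(q) - (1-p)*log2(1-q). -0.772*log2(0.519) = 0.730461; -0.228*log2(0.481) = 0.240743. H(P,Q) = 0.730461 + 0.240743 = 0.9712

0.9712 bits


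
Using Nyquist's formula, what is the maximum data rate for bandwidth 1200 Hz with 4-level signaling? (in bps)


Rate = 2 * B * log2(M) = 2 * 1200 * 2.0 = 4800.0

4800.0 bps


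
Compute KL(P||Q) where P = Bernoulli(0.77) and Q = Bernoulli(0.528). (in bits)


KL = p*log2(p/q) + (1-p)*log2((1-p)/(1-q)) = 0.77*log2(0.77/0.528) + 0.23*log2(0.23/0.472) = 0.1806

0.1806 bits


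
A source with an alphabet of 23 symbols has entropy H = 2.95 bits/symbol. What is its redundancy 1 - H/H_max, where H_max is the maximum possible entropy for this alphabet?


H_max = log2(K) = log2(23) = 4.5236 bits/symbol. Redundancy = 1 - H/H_max = 1 - 2.95/4.5236 = 1 - 0.6521 = 0.3479

0.3479


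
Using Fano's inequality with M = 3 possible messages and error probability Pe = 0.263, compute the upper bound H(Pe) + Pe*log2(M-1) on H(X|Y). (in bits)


H(Pe) = -Pe*log2(Pe) - (1-Pe)*log2(1-Pe) = -0.263*log2(0.263) - 0.737*log2(0.737) = 0.506766 + 0.324474 = 0.8312. Pe*log2(M-1) = 0.263*log2(2) = 0.263000. Bound = H(Pe) + Pe*log2(M-1) = 0.506766 + 0.324474 + 0.263000 = 1.0942

1.0942 bits


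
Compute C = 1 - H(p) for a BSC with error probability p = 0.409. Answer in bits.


H(p) = -p*log2(p) - (1-p)*log2(1-p) = -0.409*log2(0.409) - 0.591*log2(0.591) = 0.527539 + 0.448433 = 0.976. C = 1 - H(p) = 1 - 0.976 = 0.024

0.024 bits


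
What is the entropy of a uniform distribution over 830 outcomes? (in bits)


H = log2(n) = log2(830) = 9.697

9.697 bits


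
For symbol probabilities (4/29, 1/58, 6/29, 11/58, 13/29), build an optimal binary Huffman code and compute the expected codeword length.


Huffman construction (repeatedly merge the two least-probable nodes; each merge adds 1 bit to every symbol beneath it): 1/58 + 4/29 = 9/58; 9/58 + 11/58 = 10/29; 6/29 + 10/29 = 16/29; 13/29 + 16/29 = 1. Resulting codeword lengths (in the order the probabilities were given): (4, 4, 2, 3, 1). L_avg = sum(p_i * l_i) = 4/29*4 + 1/58*4 + 6/29*2 + 11/58*3 + 13/29*1 = 119/58 = 2.0517

2.0517 bits


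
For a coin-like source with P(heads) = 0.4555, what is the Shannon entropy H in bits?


H = -p*log2(p) - (1-p)*log2(1-p). -0.4555*log2(0.4555) = 0.516754; -0.5445*log2(0.5445) = 0.477524. H = 0.516754 + 0.477524 = 0.9943

0.9943 bits


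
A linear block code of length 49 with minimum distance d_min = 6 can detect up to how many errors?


Detection capability = d_min - 1 = 6 - 1 = 5

5 errors


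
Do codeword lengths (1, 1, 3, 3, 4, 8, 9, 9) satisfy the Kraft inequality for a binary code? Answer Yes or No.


Kraft sum = sum(2^(-l_i)) = 1.3203, need <= 1. Result: violated (a binary prefix-free code with these lengths cannot exist)

No


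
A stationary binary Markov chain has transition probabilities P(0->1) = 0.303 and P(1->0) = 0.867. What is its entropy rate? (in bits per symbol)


Stationary distribution: pi_0 = p10/(p01+p10) = 0.741, pi_1 = 0.259. Entropy rate H' = pi_0*H(p01) + pi_1*H(p10) = 0.741*0.8849 + 0.259*0.5656 = 0.8022

0.8022 bits/symbol


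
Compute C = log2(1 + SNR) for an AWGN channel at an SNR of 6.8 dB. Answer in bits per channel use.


SNR_linear = 10^(6.8/10) = 4.7863; C = log2(1 + SNR_linear) = log2(1 + 4.7863) = 2.5326

2.5326 bits/channel use


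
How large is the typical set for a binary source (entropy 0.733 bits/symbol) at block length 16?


log2|A_typical| = nH = 16 * 0.733 = 11.728, so |A_typical| ~ 2^11.728 = 3.392e+03

3.392e+03


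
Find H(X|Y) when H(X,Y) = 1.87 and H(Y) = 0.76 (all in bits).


H(X|Y) = H(X,Y) - H(Y) = 1.87 - 0.76 = 1.11

1.11 bits


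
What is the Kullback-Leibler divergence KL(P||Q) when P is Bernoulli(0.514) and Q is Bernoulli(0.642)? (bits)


KL = p*log2(p/q) + (1-p)*log2((1-p)/(1-q)) = 0.514*log2(0.514/0.642) + 0.486*log2(0.486/0.358) = 0.0494

0.0494 bits


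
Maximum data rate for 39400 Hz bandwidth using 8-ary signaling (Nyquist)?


Rate = 2 * B * log2(M) = 2 * 39400 * 3.0 = 236400.0

236400.0 bps


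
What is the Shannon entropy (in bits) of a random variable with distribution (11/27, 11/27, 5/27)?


H = -sum(p_i * log2(p_i)). Terms: -(11/27)*log2(11/27) = 0.527778; -(11/27)*log2(11/27) = 0.527778; -(5/27)*log2(5/27) = 0.450548. H = 0.527778 + 0.527778 + 0.450548 = 1.5061

1.5061 bits


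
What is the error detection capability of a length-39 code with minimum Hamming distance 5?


Detection capability = d_min - 1 = 5 - 1 = 4

4 errors


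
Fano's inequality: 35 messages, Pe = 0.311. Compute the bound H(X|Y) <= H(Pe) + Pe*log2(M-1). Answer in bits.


H(Pe) = -Pe*log2(Pe) - (1-Pe)*log2(1-Pe) = -0.311*log2(0.311) - 0.689*log2(0.689) = 0.524039 + 0.370285 = 0.8943. Pe*log2(M-1) = 0.311*log2(34) = 1.582201. Bound = H(Pe) + Pe*log2(M-1) = 0.524039 + 0.370285 + 1.582201 = 2.4765

2.4765 bits


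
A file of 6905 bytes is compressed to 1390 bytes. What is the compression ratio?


Ratio = original / compressed = 6905 / 1390 = 4.9676

4.9676


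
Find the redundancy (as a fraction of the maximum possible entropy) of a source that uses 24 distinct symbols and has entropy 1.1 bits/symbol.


H_max = log2(K) = log2(24) = 4.585 bits/symbol. Redundancy = 1 - H/H_max = 1 - 1.1/4.585 = 1 - 0.2399 = 0.7601

0.7601


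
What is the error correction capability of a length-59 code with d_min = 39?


Correction capability = floor((d-1)/2) = floor((39-1)/2) = 19

19 errors


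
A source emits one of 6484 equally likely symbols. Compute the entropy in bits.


H = log2(n) = log2(6484) = 12.6627

12.6627 bits


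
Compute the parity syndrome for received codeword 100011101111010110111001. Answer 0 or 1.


Syndrome = XOR of all bits = 1 XOR 0 XOR 0 XOR 0 XOR 1 XOR 1 XOR 1 XOR 0 XOR 1 XOR 1 XOR 1 XOR 1 XOR 0 XOR 1 XOR 0 XOR 1 XOR 1 XOR 0 XOR 1 XOR 1 XOR 1 XOR 0 XOR 0 XOR 1 = 1

1


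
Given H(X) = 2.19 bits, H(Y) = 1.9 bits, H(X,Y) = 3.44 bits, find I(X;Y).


I(X;Y) = H(X) + H(Y) - H(X,Y) = 2.19 + 1.9 - 3.44 = 0.65

0.65 bits


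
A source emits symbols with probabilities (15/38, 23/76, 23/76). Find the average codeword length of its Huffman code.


Huffman construction (repeatedly merge the two least-probable nodes; each merge adds 1 bit to every symbol beneath it): 23/76 + 23/76 = 23/38; 15/38 + 23/38 = 1. Resulting codeword lengths (in the order the probabilities were given): (1, 2, 2). L_avg = sum(p_i * l_i) = 15/38*1 + 23/76*2 + 23/76*2 = 61/38 = 1.6053

1.6053 bits


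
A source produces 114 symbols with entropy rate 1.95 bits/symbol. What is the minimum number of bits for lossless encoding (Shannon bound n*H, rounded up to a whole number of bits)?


Minimum bits >= n * H = 114 * 1.95 = 222.3, rounded up to a whole number of bits = 223

223 bits
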